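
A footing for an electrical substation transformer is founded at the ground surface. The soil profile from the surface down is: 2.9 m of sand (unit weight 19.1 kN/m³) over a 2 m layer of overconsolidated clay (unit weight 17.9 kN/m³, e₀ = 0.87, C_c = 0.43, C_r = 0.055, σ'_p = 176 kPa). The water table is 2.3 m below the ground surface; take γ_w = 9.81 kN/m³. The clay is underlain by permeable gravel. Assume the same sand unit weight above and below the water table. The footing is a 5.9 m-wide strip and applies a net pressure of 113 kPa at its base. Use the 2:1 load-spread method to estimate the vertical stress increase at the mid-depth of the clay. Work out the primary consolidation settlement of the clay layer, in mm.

Mid-depth of clay below the ground surface: z = 2.9 + 2/2 = 3.9 m.
Total vertical stress at mid-clay: σ_v = 19.1×2.9 + 17.9×1 = 73.29 kPa.
Pore pressure: u = 9.81×(3.9 − 2.3) = 15.696 kPa.
Initial effective stress: σ'_0 = σ_v − u = 73.29 − 15.696 = 57.594 kPa.
Stress increase at mid-clay by the 2:1 spreading method:
Δσ = qB/(B+z) = 113×5.9/(5.9+3.9) = 68.031 kPa
Final effective stress: σ'_f = 57.594 + 68.031 = 125.62 kPa.
σ'_f = 125.62 ≤ σ'_p = 176 kPa, so the clay remains overconsolidated and only the recompression index applies:
S_c = C_r·H/(1+e₀)·log₁₀(σ'_f/σ'_0) = 0.055×2/1.87×log₁₀(125.62/57.594)
    = 0.058822 × 0.33868 = 0.01992 m

S_c ≈ 19.9 mm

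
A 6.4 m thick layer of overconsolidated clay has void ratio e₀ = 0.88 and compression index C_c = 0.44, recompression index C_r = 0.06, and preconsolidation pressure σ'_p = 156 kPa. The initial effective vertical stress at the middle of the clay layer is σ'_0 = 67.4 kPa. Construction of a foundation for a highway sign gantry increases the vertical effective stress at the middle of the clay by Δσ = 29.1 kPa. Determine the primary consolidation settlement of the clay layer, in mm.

S_c ≈ 31.8 mm

Final effective stress: σ'_f = 67.4 + 29.1 = 96.5 kPa.
σ'_f = 96.5 ≤ σ'_p = 156 kPa, so the clay remains overconsolidated and only the recompression index applies:
S_c = C_r·H/(1+e₀)·log₁₀(σ'_f/σ'_0) = 0.06×6.4/1.88×log₁₀(96.5/67.4)
    = 0.20426 × 0.15587 = 0.03184 m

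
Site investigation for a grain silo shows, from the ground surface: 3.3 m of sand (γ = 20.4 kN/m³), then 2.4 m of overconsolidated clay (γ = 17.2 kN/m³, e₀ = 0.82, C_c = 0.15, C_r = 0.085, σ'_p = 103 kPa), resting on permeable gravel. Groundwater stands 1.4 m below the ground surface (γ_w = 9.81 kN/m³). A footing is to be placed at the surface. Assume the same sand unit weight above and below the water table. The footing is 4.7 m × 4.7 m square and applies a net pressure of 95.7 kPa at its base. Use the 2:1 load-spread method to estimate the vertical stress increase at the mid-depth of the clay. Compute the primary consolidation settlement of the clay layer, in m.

S_c ≈ 0.0175 m

Mid-depth of clay below the ground surface: z = 3.3 + 2.4/2 = 4.5 m.
Total vertical stress at mid-clay: σ_v = 20.4×3.3 + 17.2×1.2 = 87.96 kPa.
Pore pressure: u = 9.81×(4.5 − 1.4) = 30.411 kPa.
Initial effective stress: σ'_0 = σ_v − u = 87.96 − 30.411 = 57.549 kPa.
Stress increase at mid-clay by the 2:1 spreading method:
Δσ = qBL/((B+z)(L+z)) = 95.7×4.7×4.7/((4.7+4.5)(4.7+4.5)) = 24.977 kPa
Final effective stress: σ'_f = 57.549 + 24.977 = 82.526 kPa.
σ'_f = 82.526 ≤ σ'_p = 103 kPa, so the clay remains overconsolidated and only the recompression index applies:
S_c = C_r·H/(1+e₀)·log₁₀(σ'_f/σ'_0) = 0.085×2.4/1.82×log₁₀(82.526/57.549)
    = 0.11209 × 0.15655 = 0.01755 m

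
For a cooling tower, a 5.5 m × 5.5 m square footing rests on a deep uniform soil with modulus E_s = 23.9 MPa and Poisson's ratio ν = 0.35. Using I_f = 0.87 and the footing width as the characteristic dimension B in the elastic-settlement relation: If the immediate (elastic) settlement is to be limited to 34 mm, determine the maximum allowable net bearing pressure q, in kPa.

q ≈ 194 kPa

E_s = 23.9 MPa = 23900 kPa.
S_e = q·B·(1−ν²)/E_s · I_f  ⇒  q = S_e·E_s / (B·(1−ν²)·I_f).
q = 0.034 × 23900 / (5.5 × 0.8775 × 0.87) = 193.5 kPa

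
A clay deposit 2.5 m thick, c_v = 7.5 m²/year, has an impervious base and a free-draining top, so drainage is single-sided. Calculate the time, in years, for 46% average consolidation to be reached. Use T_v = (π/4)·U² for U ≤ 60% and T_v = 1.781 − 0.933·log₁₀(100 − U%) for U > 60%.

t ≈ 0.138 years

Drainage path length: H_d = H = 2.5 m (single drainage).
U ≤ 60%: T_v = (π/4)·U² = (π/4)×0.46² = 0.16619.
t = T_v·H_d²/c_v = 0.16619×2.5²/7.5 = 0.1385 years.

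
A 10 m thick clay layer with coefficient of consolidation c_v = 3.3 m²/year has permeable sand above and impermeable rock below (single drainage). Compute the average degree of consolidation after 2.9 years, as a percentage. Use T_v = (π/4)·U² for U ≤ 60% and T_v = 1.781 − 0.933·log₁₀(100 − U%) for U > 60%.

U ≈ 34.9 %

Drainage path length: H_d = H = 10 m (single drainage).
T_v = c_v·t/H_d² = 3.3×2.9/10² = 0.0957.
T_v = 0.0957 corresponds to the U ≤ 60% branch:
U = √(4T_v/π) = 0.3491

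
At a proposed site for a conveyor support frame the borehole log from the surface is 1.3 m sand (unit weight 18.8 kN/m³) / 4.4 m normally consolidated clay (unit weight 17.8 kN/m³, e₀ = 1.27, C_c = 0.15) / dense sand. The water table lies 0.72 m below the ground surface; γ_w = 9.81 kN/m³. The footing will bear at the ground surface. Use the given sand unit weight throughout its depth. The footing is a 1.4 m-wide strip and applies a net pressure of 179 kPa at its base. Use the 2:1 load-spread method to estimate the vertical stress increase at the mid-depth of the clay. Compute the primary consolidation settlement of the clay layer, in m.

Mid-depth of clay below the ground surface: z = 1.3 + 4.4/2 = 3.5 m.
Total vertical stress at mid-clay: σ_v = 18.8×1.3 + 17.8×2.2 = 63.6 kPa.
Pore pressure: u = 9.81×(3.5 − 0.72) = 27.272 kPa.
Initial effective stress: σ'_0 = σ_v − u = 63.6 − 27.272 = 36.328 kPa.
Stress increase at mid-clay by the 2:1 spreading method:
Δσ = qB/(B+z) = 179×1.4/(1.4+3.5) = 51.143 kPa
Final effective stress: σ'_f = σ'_0 + Δσ = 36.328 + 51.143 = 87.471 kPa.
Normally consolidated clay, so the full stress increment lies on the virgin compression line:
S_c = C_c·H/(1+e₀)·log₁₀(σ'_f/σ'_0) = 0.15×4.4/(1+1.27)×log₁₀(87.471/36.328)
    = 0.29075 × 0.38162 = 0.111 m

S_c ≈ 0.111 m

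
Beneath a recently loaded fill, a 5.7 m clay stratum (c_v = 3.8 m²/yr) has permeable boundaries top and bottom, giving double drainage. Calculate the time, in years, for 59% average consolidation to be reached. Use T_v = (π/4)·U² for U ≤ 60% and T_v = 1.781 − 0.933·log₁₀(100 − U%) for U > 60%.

Drainage path length: H_d = H/2 = 2.85 m (double drainage).
U ≤ 60%: T_v = (π/4)·U² = (π/4)×0.59² = 0.2734.
t = T_v·H_d²/c_v = 0.2734×2.85²/3.8 = 0.5844 years.

t ≈ 0.584 years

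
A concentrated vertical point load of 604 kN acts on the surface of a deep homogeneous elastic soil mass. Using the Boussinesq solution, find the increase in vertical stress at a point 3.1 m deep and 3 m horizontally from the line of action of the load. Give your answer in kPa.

Boussinesq vertical stress below a point load on an elastic half-space:
Δσ_z = 3P/(2πz²) · [1 + (r/z)²]^(−5/2)
r/z = 3/3.1 = 0.96774; [1+(r/z)²]^(−5/2) = 0.19162.
Δσ_z = 3×604/(2π×3.1²) × 0.19162 = 30.009 × 0.19162 = 5.75 kPa

Δσ_z ≈ 5.75 kPa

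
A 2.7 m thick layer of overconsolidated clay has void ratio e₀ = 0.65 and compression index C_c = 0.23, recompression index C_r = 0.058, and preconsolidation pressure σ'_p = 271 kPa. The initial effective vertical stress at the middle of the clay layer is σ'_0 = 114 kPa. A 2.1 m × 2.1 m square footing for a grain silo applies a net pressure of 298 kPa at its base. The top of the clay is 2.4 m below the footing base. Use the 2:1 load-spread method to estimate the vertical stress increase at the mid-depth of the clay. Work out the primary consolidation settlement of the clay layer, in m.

S_c ≈ 0.012 m

Mid-depth of clay below the footing base: z = 2.4 + 2.7/2 = 3.75 m.
Stress increase at mid-clay by the 2:1 spreading method:
Δσ = qBL/((B+z)(L+z)) = 298×2.1×2.1/((2.1+3.75)(2.1+3.75)) = 38.401 kPa
Final effective stress: σ'_f = 114 + 38.401 = 152.4 kPa.
σ'_f = 152.4 ≤ σ'_p = 271 kPa, so the clay remains overconsolidated and only the recompression index applies:
S_c = C_r·H/(1+e₀)·log₁₀(σ'_f/σ'_0) = 0.058×2.7/1.65×log₁₀(152.4/114)
    = 0.094911 × 0.12608 = 0.01197 m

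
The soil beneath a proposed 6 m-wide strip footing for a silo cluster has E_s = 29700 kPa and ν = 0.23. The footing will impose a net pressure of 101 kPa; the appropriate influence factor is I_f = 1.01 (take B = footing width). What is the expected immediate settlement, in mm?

S_e ≈ 19.5 mm

Immediate (elastic) settlement: S_e = q·B·(1−ν²)/E_s · I_f.
S_e = 101 × 6 × (1 − 0.23²) / 29700 × 1.01
    = 101 × 6 × 0.9471 / 29700 × 1.01
    = 0.01952 m = 19.52 mm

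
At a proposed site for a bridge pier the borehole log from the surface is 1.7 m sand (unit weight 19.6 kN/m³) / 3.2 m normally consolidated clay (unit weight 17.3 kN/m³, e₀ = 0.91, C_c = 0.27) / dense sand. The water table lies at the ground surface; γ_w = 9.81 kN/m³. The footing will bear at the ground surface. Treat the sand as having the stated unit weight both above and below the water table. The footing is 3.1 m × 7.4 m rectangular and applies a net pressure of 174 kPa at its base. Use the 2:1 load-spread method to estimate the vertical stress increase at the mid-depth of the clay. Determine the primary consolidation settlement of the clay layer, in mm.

Mid-depth of clay below the ground surface: z = 1.7 + 3.2/2 = 3.3 m.
Total vertical stress at mid-clay: σ_v = 19.6×1.7 + 17.3×1.6 = 61 kPa.
Pore pressure: u = 9.81×(3.3 − 0) = 32.373 kPa.
Initial effective stress: σ'_0 = σ_v − u = 61 − 32.373 = 28.627 kPa.
Stress increase at mid-clay by the 2:1 spreading method:
Δσ = qBL/((B+z)(L+z)) = 174×3.1×7.4/((3.1+3.3)(7.4+3.3)) = 58.288 kPa
Final effective stress: σ'_f = σ'_0 + Δσ = 28.627 + 58.288 = 86.915 kPa.
Normally consolidated clay, so the full stress increment lies on the virgin compression line:
S_c = C_c·H/(1+e₀)·log₁₀(σ'_f/σ'_0) = 0.27×3.2/(1+0.91)×log₁₀(86.915/28.627)
    = 0.45236 × 0.48232 = 0.2182 m

S_c ≈ 218 mm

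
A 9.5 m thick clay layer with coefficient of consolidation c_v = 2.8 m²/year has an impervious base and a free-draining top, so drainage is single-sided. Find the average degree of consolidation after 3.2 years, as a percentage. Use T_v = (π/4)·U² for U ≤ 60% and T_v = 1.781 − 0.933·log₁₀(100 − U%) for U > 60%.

Drainage path length: H_d = H = 9.5 m (single drainage).
T_v = c_v·t/H_d² = 2.8×3.2/9.5² = 0.09928.
T_v = 0.09928 corresponds to the U ≤ 60% branch:
U = √(4T_v/π) = 0.3555

U ≈ 35.6 %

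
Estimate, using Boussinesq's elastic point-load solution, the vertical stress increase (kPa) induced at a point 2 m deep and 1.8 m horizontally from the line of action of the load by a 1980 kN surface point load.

Δσ_z ≈ 53.6 kPa

Boussinesq vertical stress below a point load on an elastic half-space:
Δσ_z = 3P/(2πz²) · [1 + (r/z)²]^(−5/2)
r/z = 1.8/2 = 0.9; [1+(r/z)²]^(−5/2) = 0.22688.
Δσ_z = 3×1980/(2π×2²) × 0.22688 = 236.35 × 0.22688 = 53.62 kPa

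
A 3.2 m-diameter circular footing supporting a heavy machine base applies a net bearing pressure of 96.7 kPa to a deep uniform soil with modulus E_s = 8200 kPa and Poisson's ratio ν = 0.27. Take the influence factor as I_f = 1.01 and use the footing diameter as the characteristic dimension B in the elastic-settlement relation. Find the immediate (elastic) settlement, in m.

Immediate (elastic) settlement: S_e = q·B·(1−ν²)/E_s · I_f.
S_e = 96.7 × 3.2 × (1 − 0.27²) / 8200 × 1.01
    = 96.7 × 3.2 × 0.9271 / 8200 × 1.01
    = 0.03534 m

S_e ≈ 0.0353 m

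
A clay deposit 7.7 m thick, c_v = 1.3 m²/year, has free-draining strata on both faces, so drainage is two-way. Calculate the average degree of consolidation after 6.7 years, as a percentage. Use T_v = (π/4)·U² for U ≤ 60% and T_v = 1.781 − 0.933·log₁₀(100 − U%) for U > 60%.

U ≈ 81 %

Drainage path length: H_d = H/2 = 3.85 m (double drainage).
T_v = c_v·t/H_d² = 1.3×6.7/3.85² = 0.58762.
T_v = 0.58762 corresponds to the U > 60% branch:
U = 1 − 10^((1.781 − T_v)/0.933)/100 = 0.8099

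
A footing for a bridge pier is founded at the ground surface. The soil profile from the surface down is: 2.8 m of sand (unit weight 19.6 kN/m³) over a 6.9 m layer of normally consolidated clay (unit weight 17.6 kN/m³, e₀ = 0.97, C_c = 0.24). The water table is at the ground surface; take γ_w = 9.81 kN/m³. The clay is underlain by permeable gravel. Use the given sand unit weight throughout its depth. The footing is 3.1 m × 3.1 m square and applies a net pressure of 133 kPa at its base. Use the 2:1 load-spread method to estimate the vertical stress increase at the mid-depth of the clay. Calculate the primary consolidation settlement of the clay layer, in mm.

Mid-depth of clay below the ground surface: z = 2.8 + 6.9/2 = 6.25 m.
Total vertical stress at mid-clay: σ_v = 19.6×2.8 + 17.6×3.45 = 115.6 kPa.
Pore pressure: u = 9.81×(6.25 − 0) = 61.312 kPa.
Initial effective stress: σ'_0 = σ_v − u = 115.6 − 61.312 = 54.288 kPa.
Stress increase at mid-clay by the 2:1 spreading method:
Δσ = qBL/((B+z)(L+z)) = 133×3.1×3.1/((3.1+6.25)(3.1+6.25)) = 14.62 kPa
Final effective stress: σ'_f = σ'_0 + Δσ = 54.288 + 14.62 = 68.908 kPa.
Normally consolidated clay, so the full stress increment lies on the virgin compression line:
S_c = C_c·H/(1+e₀)·log₁₀(σ'_f/σ'_0) = 0.24×6.9/(1+0.97)×log₁₀(68.908/54.288)
    = 0.84061 × 0.10357 = 0.08706 m

S_c ≈ 87.1 mm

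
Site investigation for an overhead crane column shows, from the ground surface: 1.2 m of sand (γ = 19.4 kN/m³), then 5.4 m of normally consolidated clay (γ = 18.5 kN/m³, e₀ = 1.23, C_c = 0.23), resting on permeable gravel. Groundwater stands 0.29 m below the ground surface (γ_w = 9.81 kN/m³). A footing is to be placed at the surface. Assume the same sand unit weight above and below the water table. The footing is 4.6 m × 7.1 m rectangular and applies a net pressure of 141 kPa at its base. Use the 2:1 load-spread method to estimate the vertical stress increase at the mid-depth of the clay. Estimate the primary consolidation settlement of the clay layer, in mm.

Mid-depth of clay below the ground surface: z = 1.2 + 5.4/2 = 3.9 m.
Total vertical stress at mid-clay: σ_v = 19.4×1.2 + 18.5×2.7 = 73.23 kPa.
Pore pressure: u = 9.81×(3.9 − 0.29) = 35.414 kPa.
Initial effective stress: σ'_0 = σ_v − u = 73.23 − 35.414 = 37.816 kPa.
Stress increase at mid-clay by the 2:1 spreading method:
Δσ = qBL/((B+z)(L+z)) = 141×4.6×7.1/((4.6+3.9)(7.1+3.9)) = 49.252 kPa
Final effective stress: σ'_f = σ'_0 + Δσ = 37.816 + 49.252 = 87.068 kPa.
Normally consolidated clay, so the full stress increment lies on the virgin compression line:
S_c = C_c·H/(1+e₀)·log₁₀(σ'_f/σ'_0) = 0.23×5.4/(1+1.23)×log₁₀(87.068/37.816)
    = 0.55695 × 0.36218 = 0.2017 m

S_c ≈ 202 mm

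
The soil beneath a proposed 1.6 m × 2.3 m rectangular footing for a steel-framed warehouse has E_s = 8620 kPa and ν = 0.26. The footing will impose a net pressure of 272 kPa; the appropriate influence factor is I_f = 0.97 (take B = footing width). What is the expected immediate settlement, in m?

Immediate (elastic) settlement: S_e = q·B·(1−ν²)/E_s · I_f.
S_e = 272 × 1.6 × (1 − 0.26²) / 8620 × 0.97
    = 272 × 1.6 × 0.9324 / 8620 × 0.97
    = 0.04566 m

S_e ≈ 0.0457 m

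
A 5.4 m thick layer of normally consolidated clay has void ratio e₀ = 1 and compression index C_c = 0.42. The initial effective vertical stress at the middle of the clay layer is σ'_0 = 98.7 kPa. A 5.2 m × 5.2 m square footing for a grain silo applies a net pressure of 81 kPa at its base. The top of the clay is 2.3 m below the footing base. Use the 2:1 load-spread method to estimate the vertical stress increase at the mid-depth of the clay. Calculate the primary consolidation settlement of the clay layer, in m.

Mid-depth of clay below the footing base: z = 2.3 + 5.4/2 = 5 m.
Stress increase at mid-clay by the 2:1 spreading method:
Δσ = qBL/((B+z)(L+z)) = 81×5.2×5.2/((5.2+5)(5.2+5)) = 21.052 kPa
Final effective stress: σ'_f = σ'_0 + Δσ = 98.7 + 21.052 = 119.75 kPa.
Normally consolidated clay, so the full stress increment lies on the virgin compression line:
S_c = C_c·H/(1+e₀)·log₁₀(σ'_f/σ'_0) = 0.42×5.4/(1+1)×log₁₀(119.75/98.7)
    = 1.134 × 0.083958 = 0.09521 m

S_c ≈ 0.0952 m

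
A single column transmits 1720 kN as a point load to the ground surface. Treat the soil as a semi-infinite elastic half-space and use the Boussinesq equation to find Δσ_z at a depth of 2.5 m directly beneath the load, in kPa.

Boussinesq vertical stress below a point load on an elastic half-space:
Δσ_z = 3P/(2πz²) · [1 + (r/z)²]^(−5/2)
r/z = 0/2.5 = 0; [1+(r/z)²]^(−5/2) = 1.
Δσ_z = 3×1720/(2π×2.5²) × 1 = 131.4 × 1 = 131.4 kPa

Δσ_z ≈ 131 kPa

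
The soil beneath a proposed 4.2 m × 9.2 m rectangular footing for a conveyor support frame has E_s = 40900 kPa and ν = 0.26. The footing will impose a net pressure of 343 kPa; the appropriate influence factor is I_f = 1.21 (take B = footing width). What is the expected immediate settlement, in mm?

S_e ≈ 39.7 mm

Immediate (elastic) settlement: S_e = q·B·(1−ν²)/E_s · I_f.
S_e = 343 × 4.2 × (1 − 0.26²) / 40900 × 1.21
    = 343 × 4.2 × 0.9324 / 40900 × 1.21
    = 0.03974 m = 39.74 mm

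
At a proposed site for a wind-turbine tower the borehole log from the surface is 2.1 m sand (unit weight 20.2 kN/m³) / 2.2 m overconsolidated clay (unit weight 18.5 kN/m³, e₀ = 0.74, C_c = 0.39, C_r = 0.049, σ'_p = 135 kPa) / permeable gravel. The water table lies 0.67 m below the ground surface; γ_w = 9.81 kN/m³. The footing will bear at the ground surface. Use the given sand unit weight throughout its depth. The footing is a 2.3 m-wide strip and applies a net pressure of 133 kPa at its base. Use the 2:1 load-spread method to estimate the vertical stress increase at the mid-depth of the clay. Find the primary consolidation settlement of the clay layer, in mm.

Mid-depth of clay below the ground surface: z = 2.1 + 2.2/2 = 3.2 m.
Total vertical stress at mid-clay: σ_v = 20.2×2.1 + 18.5×1.1 = 62.77 kPa.
Pore pressure: u = 9.81×(3.2 − 0.67) = 24.819 kPa.
Initial effective stress: σ'_0 = σ_v − u = 62.77 − 24.819 = 37.951 kPa.
Stress increase at mid-clay by the 2:1 spreading method:
Δσ = qB/(B+z) = 133×2.3/(2.3+3.2) = 55.618 kPa
Final effective stress: σ'_f = 37.951 + 55.618 = 93.569 kPa.
σ'_f = 93.569 ≤ σ'_p = 135 kPa, so the clay remains overconsolidated and only the recompression index applies:
S_c = C_r·H/(1+e₀)·log₁₀(σ'_f/σ'_0) = 0.049×2.2/1.74×log₁₀(93.569/37.951)
    = 0.061956 × 0.39191 = 0.02428 m

S_c ≈ 24.3 mm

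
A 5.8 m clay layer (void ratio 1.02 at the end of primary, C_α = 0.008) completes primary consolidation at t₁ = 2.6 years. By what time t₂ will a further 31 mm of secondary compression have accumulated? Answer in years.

t₂ ≈ 58.1 years

S_s = C_α·H/(1+e_p)·log₁₀(t₂/t₁) ⇒ log₁₀(t₂/t₁) = S_s·(1+e_p)/(C_α·H).
log₁₀(t₂/t₁) = 0.031 × (1+1.02) / (0.008×5.8) = 1.35
t₂ = t₁ × 10^1.35 = 2.6 × 22.37 = 58.15 years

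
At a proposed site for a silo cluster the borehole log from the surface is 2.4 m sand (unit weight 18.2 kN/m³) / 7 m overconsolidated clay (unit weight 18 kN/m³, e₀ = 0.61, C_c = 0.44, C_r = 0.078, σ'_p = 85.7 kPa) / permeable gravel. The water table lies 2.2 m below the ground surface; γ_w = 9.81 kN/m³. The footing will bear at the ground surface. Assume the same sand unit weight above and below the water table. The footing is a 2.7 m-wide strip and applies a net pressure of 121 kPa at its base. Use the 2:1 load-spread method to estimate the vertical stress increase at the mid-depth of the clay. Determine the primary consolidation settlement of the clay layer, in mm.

Mid-depth of clay below the ground surface: z = 2.4 + 7/2 = 5.9 m.
Total vertical stress at mid-clay: σ_v = 18.2×2.4 + 18×3.5 = 106.68 kPa.
Pore pressure: u = 9.81×(5.9 − 2.2) = 36.297 kPa.
Initial effective stress: σ'_0 = σ_v − u = 106.68 − 36.297 = 70.383 kPa.
Stress increase at mid-clay by the 2:1 spreading method:
Δσ = qB/(B+z) = 121×2.7/(2.7+5.9) = 37.988 kPa
Final effective stress: σ'_f = 70.383 + 37.988 = 108.37 kPa.
σ'_f = 108.37 > σ'_p = 85.7 kPa, so the stress path crosses the preconsolidation pressure — recompression up to σ'_p, then virgin compression beyond:
S_c = H/(1+e₀)·[C_r·log₁₀(σ'_p/σ'_0) + C_c·log₁₀(σ'_f/σ'_p)]
    = 7/1.61 × [0.078×log₁₀(85.7/70.383) + 0.44×log₁₀(108.37/85.7)]
    = 4.3478 × [0.00667 + 0.044848] = 0.224 m

S_c ≈ 224 mm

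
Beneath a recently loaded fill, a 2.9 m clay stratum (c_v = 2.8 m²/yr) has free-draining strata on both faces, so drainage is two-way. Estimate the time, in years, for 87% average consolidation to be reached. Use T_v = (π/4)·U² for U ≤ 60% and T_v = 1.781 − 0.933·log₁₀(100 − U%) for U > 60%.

t ≈ 0.557 years

Drainage path length: H_d = H/2 = 1.45 m (double drainage).
U > 60%: T_v = 1.781 − 0.933·log₁₀(100 − 87) = 0.74169.
t = T_v·H_d²/c_v = 0.74169×1.45²/2.8 = 0.5569 years.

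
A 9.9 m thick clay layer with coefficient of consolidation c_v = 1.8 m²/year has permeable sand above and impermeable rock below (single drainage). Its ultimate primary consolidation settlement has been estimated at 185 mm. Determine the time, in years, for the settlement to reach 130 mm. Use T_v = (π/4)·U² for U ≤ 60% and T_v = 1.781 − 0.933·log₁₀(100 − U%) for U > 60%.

Drainage path length: H_d = H = 9.9 m (single drainage).
U = S(t)/S_ult = 130/185 = 0.7027.
U > 60%: T_v = 1.781 − 0.933·log₁₀(100 − 70.27) = 0.40651.
t = T_v·H_d²/c_v = 0.40651×9.9²/1.8 = 22.13 years.

t ≈ 22.1 years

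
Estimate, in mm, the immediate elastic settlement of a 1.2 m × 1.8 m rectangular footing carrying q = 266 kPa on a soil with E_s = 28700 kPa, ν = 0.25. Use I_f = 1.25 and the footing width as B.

S_e ≈ 13 mm

Immediate (elastic) settlement: S_e = q·B·(1−ν²)/E_s · I_f.
S_e = 266 × 1.2 × (1 − 0.25²) / 28700 × 1.25
    = 266 × 1.2 × 0.9375 / 28700 × 1.25
    = 0.01303 m = 13.03 mm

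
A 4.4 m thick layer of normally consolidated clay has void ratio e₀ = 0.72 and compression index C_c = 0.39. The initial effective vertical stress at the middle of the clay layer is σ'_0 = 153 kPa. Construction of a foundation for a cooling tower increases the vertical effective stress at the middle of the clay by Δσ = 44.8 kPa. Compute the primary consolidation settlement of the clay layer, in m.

Final effective stress: σ'_f = σ'_0 + Δσ = 153 + 44.8 = 197.8 kPa.
Normally consolidated clay, so the full stress increment lies on the virgin compression line:
S_c = C_c·H/(1+e₀)·log₁₀(σ'_f/σ'_0) = 0.39×4.4/(1+0.72)×log₁₀(197.8/153)
    = 0.99767 × 0.11153 = 0.1113 m

S_c ≈ 0.111 m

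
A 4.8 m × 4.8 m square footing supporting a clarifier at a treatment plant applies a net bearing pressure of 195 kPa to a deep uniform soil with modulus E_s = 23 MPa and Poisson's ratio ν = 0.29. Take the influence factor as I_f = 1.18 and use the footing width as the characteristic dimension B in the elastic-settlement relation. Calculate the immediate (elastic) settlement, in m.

Immediate (elastic) settlement: S_e = q·B·(1−ν²)/E_s · I_f.
E_s = 23 MPa = 23000 kPa.
S_e = 195 × 4.8 × (1 − 0.29²) / 23000 × 1.18
    = 195 × 4.8 × 0.9159 / 23000 × 1.18
    = 0.04398 m

S_e ≈ 0.044 m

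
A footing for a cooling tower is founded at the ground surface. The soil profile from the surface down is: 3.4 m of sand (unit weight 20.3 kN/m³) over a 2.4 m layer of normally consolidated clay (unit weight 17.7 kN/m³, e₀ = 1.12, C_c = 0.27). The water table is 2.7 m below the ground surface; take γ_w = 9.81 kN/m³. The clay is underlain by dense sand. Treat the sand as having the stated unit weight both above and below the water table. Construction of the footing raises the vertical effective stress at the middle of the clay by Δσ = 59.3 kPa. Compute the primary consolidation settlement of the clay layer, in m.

S_c ≈ 0.0801 m

Mid-depth of clay below the ground surface: z = 3.4 + 2.4/2 = 4.6 m.
Total vertical stress at mid-clay: σ_v = 20.3×3.4 + 17.7×1.2 = 90.26 kPa.
Pore pressure: u = 9.81×(4.6 − 2.7) = 18.639 kPa.
Initial effective stress: σ'_0 = σ_v − u = 90.26 − 18.639 = 71.621 kPa.
Final effective stress: σ'_f = σ'_0 + Δσ = 71.621 + 59.3 = 130.92 kPa.
Normally consolidated clay, so the full stress increment lies on the virgin compression line:
S_c = C_c·H/(1+e₀)·log₁₀(σ'_f/σ'_0) = 0.27×2.4/(1+1.12)×log₁₀(130.92/71.621)
    = 0.30566 × 0.26197 = 0.08007 m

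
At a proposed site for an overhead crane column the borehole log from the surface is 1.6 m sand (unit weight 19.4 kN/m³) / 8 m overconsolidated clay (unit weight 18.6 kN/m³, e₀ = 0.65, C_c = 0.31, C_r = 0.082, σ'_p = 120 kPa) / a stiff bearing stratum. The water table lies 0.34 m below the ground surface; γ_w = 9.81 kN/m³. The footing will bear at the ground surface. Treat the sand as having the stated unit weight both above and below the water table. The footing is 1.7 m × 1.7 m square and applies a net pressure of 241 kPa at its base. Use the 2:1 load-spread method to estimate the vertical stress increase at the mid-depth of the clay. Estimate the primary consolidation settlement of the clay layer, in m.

S_c ≈ 0.0375 m

Mid-depth of clay below the ground surface: z = 1.6 + 8/2 = 5.6 m.
Total vertical stress at mid-clay: σ_v = 19.4×1.6 + 18.6×4 = 105.44 kPa.
Pore pressure: u = 9.81×(5.6 − 0.34) = 51.601 kPa.
Initial effective stress: σ'_0 = σ_v − u = 105.44 − 51.601 = 53.839 kPa.
Stress increase at mid-clay by the 2:1 spreading method:
Δσ = qBL/((B+z)(L+z)) = 241×1.7×1.7/((1.7+5.6)(1.7+5.6)) = 13.07 kPa
Final effective stress: σ'_f = 53.839 + 13.07 = 66.909 kPa.
σ'_f = 66.909 ≤ σ'_p = 120 kPa, so the clay remains overconsolidated and only the recompression index applies:
S_c = C_r·H/(1+e₀)·log₁₀(σ'_f/σ'_0) = 0.082×8/1.65×log₁₀(66.909/53.839)
    = 0.39758 × 0.094388 = 0.03753 m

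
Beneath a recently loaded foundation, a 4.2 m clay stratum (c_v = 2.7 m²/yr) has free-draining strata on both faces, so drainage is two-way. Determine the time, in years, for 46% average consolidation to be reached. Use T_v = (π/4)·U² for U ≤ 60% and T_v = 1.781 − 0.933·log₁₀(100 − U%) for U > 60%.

Drainage path length: H_d = H/2 = 2.1 m (double drainage).
U ≤ 60%: T_v = (π/4)·U² = (π/4)×0.46² = 0.16619.
t = T_v·H_d²/c_v = 0.16619×2.1²/2.7 = 0.2714 years.

t ≈ 0.271 years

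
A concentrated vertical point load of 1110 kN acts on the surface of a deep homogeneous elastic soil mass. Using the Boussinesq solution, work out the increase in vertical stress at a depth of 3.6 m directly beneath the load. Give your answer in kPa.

Δσ_z ≈ 40.9 kPa

Boussinesq vertical stress below a point load on an elastic half-space:
Δσ_z = 3P/(2πz²) · [1 + (r/z)²]^(−5/2)
r/z = 0/3.6 = 0; [1+(r/z)²]^(−5/2) = 1.
Δσ_z = 3×1110/(2π×3.6²) × 1 = 40.894 × 1 = 40.89 kPa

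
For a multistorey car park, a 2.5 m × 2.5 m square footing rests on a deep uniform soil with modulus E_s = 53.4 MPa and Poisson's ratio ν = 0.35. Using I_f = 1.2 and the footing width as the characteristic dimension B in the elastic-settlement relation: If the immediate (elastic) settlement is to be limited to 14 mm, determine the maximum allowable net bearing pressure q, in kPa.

q ≈ 284 kPa

E_s = 53.4 MPa = 53400 kPa.
S_e = q·B·(1−ν²)/E_s · I_f  ⇒  q = S_e·E_s / (B·(1−ν²)·I_f).
q = 0.014 × 53400 / (2.5 × 0.8775 × 1.2) = 284 kPa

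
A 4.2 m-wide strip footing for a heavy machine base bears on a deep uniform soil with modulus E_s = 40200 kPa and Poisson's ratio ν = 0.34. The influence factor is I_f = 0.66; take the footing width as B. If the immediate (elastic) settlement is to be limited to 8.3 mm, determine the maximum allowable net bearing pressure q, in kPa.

q ≈ 136 kPa

S_e = q·B·(1−ν²)/E_s · I_f  ⇒  q = S_e·E_s / (B·(1−ν²)·I_f).
q = 0.0083 × 40200 / (4.2 × 0.8844 × 0.66) = 136.1 kPa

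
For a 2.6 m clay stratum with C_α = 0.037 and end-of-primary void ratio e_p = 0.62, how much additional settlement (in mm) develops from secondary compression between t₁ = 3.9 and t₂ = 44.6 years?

S_s ≈ 62.8 mm

Secondary compression: S_s = C_α·H/(1+e_p)·log₁₀(t₂/t₁)
S_s = 0.037×2.6/(1+0.62)×log₁₀(44.6/3.9)
    = 0.05938 × 1.058 = 0.06284 m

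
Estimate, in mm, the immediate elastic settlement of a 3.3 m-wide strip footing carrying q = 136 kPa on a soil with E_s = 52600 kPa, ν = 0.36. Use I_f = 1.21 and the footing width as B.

Immediate (elastic) settlement: S_e = q·B·(1−ν²)/E_s · I_f.
S_e = 136 × 3.3 × (1 − 0.36²) / 52600 × 1.21
    = 136 × 3.3 × 0.8704 / 52600 × 1.21
    = 0.008986 m = 8.986 mm

S_e ≈ 8.99 mm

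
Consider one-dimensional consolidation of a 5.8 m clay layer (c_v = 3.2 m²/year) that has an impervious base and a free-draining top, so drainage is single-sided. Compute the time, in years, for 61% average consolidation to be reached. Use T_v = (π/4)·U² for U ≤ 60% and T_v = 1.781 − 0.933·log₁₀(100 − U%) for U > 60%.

Drainage path length: H_d = H = 5.8 m (single drainage).
U > 60%: T_v = 1.781 − 0.933·log₁₀(100 − 61) = 0.29654.
t = T_v·H_d²/c_v = 0.29654×5.8²/3.2 = 3.117 years.

t ≈ 3.12 years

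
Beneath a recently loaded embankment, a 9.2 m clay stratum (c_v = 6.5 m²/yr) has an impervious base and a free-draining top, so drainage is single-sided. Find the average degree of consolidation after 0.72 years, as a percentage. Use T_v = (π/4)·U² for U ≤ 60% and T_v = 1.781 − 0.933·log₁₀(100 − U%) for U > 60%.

Drainage path length: H_d = H = 9.2 m (single drainage).
T_v = c_v·t/H_d² = 6.5×0.72/9.2² = 0.055293.
T_v = 0.055293 corresponds to the U ≤ 60% branch:
U = √(4T_v/π) = 0.2653

U ≈ 26.5 %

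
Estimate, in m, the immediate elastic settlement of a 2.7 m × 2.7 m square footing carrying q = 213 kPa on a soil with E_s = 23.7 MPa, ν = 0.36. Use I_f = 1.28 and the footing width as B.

S_e ≈ 0.027 m

Immediate (elastic) settlement: S_e = q·B·(1−ν²)/E_s · I_f.
E_s = 23.7 MPa = 23700 kPa.
S_e = 213 × 2.7 × (1 − 0.36²) / 23700 × 1.28
    = 213 × 2.7 × 0.8704 / 23700 × 1.28
    = 0.02703 m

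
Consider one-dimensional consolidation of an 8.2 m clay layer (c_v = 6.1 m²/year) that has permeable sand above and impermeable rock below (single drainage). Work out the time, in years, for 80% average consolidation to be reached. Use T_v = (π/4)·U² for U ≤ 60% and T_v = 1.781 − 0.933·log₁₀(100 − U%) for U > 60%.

Drainage path length: H_d = H = 8.2 m (single drainage).
U > 60%: T_v = 1.781 − 0.933·log₁₀(100 − 80) = 0.56714.
t = T_v·H_d²/c_v = 0.56714×8.2²/6.1 = 6.252 years.

t ≈ 6.25 years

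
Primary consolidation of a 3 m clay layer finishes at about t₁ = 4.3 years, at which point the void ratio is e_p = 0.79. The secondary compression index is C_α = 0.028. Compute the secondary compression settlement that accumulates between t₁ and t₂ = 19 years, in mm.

Secondary compression: S_s = C_α·H/(1+e_p)·log₁₀(t₂/t₁)
S_s = 0.028×3/(1+0.79)×log₁₀(19/4.3)
    = 0.04693 × 0.6453 = 0.03028 m

S_s ≈ 30.3 mm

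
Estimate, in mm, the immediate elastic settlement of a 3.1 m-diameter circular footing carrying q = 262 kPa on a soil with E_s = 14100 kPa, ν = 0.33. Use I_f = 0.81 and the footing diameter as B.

S_e ≈ 41.6 mm

Immediate (elastic) settlement: S_e = q·B·(1−ν²)/E_s · I_f.
S_e = 262 × 3.1 × (1 − 0.33²) / 14100 × 0.81
    = 262 × 3.1 × 0.8911 / 14100 × 0.81
    = 0.04158 m = 41.58 mm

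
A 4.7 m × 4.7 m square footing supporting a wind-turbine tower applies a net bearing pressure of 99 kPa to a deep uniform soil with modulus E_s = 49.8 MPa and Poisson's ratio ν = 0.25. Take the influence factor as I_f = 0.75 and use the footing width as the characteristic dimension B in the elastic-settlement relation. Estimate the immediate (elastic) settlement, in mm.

Immediate (elastic) settlement: S_e = q·B·(1−ν²)/E_s · I_f.
E_s = 49.8 MPa = 49800 kPa.
S_e = 99 × 4.7 × (1 − 0.25²) / 49800 × 0.75
    = 99 × 4.7 × 0.9375 / 49800 × 0.75
    = 0.00657 m = 6.57 mm

S_e ≈ 6.57 mm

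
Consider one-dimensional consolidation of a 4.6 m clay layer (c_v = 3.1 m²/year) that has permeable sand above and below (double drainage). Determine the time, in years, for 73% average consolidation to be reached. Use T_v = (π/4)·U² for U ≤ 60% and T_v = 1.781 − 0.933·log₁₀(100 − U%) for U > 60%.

Drainage path length: H_d = H/2 = 2.3 m (double drainage).
U > 60%: T_v = 1.781 − 0.933·log₁₀(100 − 73) = 0.44554.
t = T_v·H_d²/c_v = 0.44554×2.3²/3.1 = 0.7603 years.

t ≈ 0.76 years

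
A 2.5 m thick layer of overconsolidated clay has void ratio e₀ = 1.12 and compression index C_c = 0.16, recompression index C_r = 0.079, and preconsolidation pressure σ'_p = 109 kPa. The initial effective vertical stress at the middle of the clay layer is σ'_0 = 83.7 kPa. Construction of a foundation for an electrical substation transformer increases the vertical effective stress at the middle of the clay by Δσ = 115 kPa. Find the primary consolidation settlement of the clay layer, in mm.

S_c ≈ 59.9 mm

Final effective stress: σ'_f = 83.7 + 115 = 198.7 kPa.
σ'_f = 198.7 > σ'_p = 109 kPa, so the stress path crosses the preconsolidation pressure — recompression up to σ'_p, then virgin compression beyond:
S_c = H/(1+e₀)·[C_r·log₁₀(σ'_p/σ'_0) + C_c·log₁₀(σ'_f/σ'_p)]
    = 2.5/2.12 × [0.079×log₁₀(109/83.7) + 0.16×log₁₀(198.7/109)]
    = 1.1792 × [0.0090614 + 0.041723] = 0.05988 m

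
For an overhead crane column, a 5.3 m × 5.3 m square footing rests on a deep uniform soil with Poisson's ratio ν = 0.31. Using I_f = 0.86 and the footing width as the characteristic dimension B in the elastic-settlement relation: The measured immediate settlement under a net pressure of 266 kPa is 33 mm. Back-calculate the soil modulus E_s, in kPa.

E_s ≈ 33200 kPa

S_e = q·B·(1−ν²)/E_s · I_f  ⇒  E_s = q·B·(1−ν²)·I_f / S_e.
E_s = 266 × 5.3 × 0.9039 × 0.86 / 0.033 = 33210 kPa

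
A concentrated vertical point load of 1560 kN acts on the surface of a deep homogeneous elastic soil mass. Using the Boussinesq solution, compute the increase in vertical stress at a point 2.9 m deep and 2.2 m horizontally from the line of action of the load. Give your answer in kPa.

Boussinesq vertical stress below a point load on an elastic half-space:
Δσ_z = 3P/(2πz²) · [1 + (r/z)²]^(−5/2)
r/z = 2.2/2.9 = 0.75862; [1+(r/z)²]^(−5/2) = 0.32096.
Δσ_z = 3×1560/(2π×2.9²) × 0.32096 = 88.567 × 0.32096 = 28.43 kPa

Δσ_z ≈ 28.4 kPa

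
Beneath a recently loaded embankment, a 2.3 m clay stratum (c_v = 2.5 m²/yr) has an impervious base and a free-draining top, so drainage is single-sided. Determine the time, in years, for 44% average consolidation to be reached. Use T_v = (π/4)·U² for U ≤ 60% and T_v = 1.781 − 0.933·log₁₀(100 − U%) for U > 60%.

Drainage path length: H_d = H = 2.3 m (single drainage).
U ≤ 60%: T_v = (π/4)·U² = (π/4)×0.44² = 0.15205.
t = T_v·H_d²/c_v = 0.15205×2.3²/2.5 = 0.3217 years.

t ≈ 0.322 years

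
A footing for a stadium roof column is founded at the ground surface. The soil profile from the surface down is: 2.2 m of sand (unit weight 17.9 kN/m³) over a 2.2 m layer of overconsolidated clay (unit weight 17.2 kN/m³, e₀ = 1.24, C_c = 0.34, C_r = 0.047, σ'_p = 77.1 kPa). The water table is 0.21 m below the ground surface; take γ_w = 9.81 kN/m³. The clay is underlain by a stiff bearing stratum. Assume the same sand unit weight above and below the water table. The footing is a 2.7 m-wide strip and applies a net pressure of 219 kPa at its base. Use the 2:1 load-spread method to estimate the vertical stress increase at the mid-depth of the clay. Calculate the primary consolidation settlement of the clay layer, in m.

S_c ≈ 0.0922 m

Mid-depth of clay below the ground surface: z = 2.2 + 2.2/2 = 3.3 m.
Total vertical stress at mid-clay: σ_v = 17.9×2.2 + 17.2×1.1 = 58.3 kPa.
Pore pressure: u = 9.81×(3.3 − 0.21) = 30.313 kPa.
Initial effective stress: σ'_0 = σ_v − u = 58.3 − 30.313 = 27.987 kPa.
Stress increase at mid-clay by the 2:1 spreading method:
Δσ = qB/(B+z) = 219×2.7/(2.7+3.3) = 98.55 kPa
Final effective stress: σ'_f = 27.987 + 98.55 = 126.54 kPa.
σ'_f = 126.54 > σ'_p = 77.1 kPa, so the stress path crosses the preconsolidation pressure — recompression up to σ'_p, then virgin compression beyond:
S_c = H/(1+e₀)·[C_r·log₁₀(σ'_p/σ'_0) + C_c·log₁₀(σ'_f/σ'_p)]
    = 2.2/2.24 × [0.047×log₁₀(77.1/27.987) + 0.34×log₁₀(126.54/77.1)]
    = 0.98214 × [0.020685 + 0.073159] = 0.09217 m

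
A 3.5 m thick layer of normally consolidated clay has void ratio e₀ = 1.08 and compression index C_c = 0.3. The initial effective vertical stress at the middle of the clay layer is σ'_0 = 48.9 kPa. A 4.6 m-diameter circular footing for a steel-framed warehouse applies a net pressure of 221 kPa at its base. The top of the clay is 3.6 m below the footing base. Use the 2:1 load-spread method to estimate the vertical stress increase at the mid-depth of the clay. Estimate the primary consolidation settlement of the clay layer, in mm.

S_c ≈ 148 mm

Mid-depth of clay below the footing base: z = 3.6 + 3.5/2 = 5.35 m.
Stress increase at mid-clay by the 2:1 spreading method:
Δσ ≈ qD²/(D+z)² = 221×4.6²/(4.6+5.35)² = 47.235 kPa
Final effective stress: σ'_f = σ'_0 + Δσ = 48.9 + 47.235 = 96.135 kPa.
Normally consolidated clay, so the full stress increment lies on the virgin compression line:
S_c = C_c·H/(1+e₀)·log₁₀(σ'_f/σ'_0) = 0.3×3.5/(1+1.08)×log₁₀(96.135/48.9)
    = 0.50481 × 0.29357 = 0.1482 m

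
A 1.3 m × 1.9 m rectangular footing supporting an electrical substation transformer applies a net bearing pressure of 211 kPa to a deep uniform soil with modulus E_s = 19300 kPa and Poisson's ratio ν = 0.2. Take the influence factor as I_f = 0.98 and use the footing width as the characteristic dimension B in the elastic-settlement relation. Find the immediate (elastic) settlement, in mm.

S_e ≈ 13.4 mm

Immediate (elastic) settlement: S_e = q·B·(1−ν²)/E_s · I_f.
S_e = 211 × 1.3 × (1 − 0.2²) / 19300 × 0.98
    = 211 × 1.3 × 0.96 / 19300 × 0.98
    = 0.01337 m = 13.37 mm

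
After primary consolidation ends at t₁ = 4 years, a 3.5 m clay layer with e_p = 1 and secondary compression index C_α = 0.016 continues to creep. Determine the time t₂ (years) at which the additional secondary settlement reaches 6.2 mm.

S_s = C_α·H/(1+e_p)·log₁₀(t₂/t₁) ⇒ log₁₀(t₂/t₁) = S_s·(1+e_p)/(C_α·H).
log₁₀(t₂/t₁) = 0.0062 × (1+1) / (0.016×3.5) = 0.2214
t₂ = t₁ × 10^0.2214 = 4 × 1.665 = 6.66 years

t₂ ≈ 6.66 years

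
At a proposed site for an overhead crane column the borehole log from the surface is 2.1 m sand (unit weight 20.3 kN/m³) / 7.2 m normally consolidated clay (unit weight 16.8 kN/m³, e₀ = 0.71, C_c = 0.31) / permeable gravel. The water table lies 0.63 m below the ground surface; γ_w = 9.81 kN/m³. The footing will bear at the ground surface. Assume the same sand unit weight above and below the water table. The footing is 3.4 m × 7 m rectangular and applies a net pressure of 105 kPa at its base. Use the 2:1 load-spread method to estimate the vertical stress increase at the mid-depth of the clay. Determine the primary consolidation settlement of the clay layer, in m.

Mid-depth of clay below the ground surface: z = 2.1 + 7.2/2 = 5.7 m.
Total vertical stress at mid-clay: σ_v = 20.3×2.1 + 16.8×3.6 = 103.11 kPa.
Pore pressure: u = 9.81×(5.7 − 0.63) = 49.737 kPa.
Initial effective stress: σ'_0 = σ_v − u = 103.11 − 49.737 = 53.373 kPa.
Stress increase at mid-clay by the 2:1 spreading method:
Δσ = qBL/((B+z)(L+z)) = 105×3.4×7/((3.4+5.7)(7+5.7)) = 21.623 kPa
Final effective stress: σ'_f = σ'_0 + Δσ = 53.373 + 21.623 = 74.996 kPa.
Normally consolidated clay, so the full stress increment lies on the virgin compression line:
S_c = C_c·H/(1+e₀)·log₁₀(σ'_f/σ'_0) = 0.31×7.2/(1+0.71)×log₁₀(74.996/53.373)
    = 1.3053 × 0.14772 = 0.1928 m

S_c ≈ 0.193 m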